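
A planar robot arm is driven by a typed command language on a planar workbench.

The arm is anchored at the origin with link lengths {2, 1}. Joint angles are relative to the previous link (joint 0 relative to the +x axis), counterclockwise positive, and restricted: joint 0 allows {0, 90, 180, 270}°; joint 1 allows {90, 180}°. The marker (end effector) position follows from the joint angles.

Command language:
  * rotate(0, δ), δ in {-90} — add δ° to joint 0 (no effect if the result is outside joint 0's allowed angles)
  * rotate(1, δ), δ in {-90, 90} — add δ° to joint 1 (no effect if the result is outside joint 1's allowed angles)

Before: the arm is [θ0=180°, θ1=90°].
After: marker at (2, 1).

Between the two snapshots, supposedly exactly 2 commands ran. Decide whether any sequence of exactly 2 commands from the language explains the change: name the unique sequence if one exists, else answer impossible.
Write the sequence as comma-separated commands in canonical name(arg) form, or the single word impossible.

t0: [θ0=180°, θ1=90°]
[1] after rotate(0, -90): [θ0=90°, θ1=90°]
[2] after rotate(0, -90): [θ0=0°, θ1=90°]
all 9 alternatives checked — unique.

rotate(0, -90), rotate(0, -90)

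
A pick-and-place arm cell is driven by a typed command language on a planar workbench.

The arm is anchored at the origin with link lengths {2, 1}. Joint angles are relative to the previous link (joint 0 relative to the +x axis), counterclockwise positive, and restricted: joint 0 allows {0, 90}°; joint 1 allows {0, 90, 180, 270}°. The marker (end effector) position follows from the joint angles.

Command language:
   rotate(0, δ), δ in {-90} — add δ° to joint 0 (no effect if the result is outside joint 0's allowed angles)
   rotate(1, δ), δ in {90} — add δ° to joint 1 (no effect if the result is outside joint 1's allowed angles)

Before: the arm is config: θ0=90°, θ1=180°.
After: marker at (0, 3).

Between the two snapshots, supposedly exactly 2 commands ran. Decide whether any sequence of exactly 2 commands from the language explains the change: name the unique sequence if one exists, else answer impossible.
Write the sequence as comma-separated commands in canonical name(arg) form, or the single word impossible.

from: config: θ0=90°, θ1=180°
1. rotate(1, 90) → config: θ0=90°, θ1=270°
2. rotate(1, 90) → config: θ0=90°, θ1=0°
no rival 2-sequence matches.

rotate(1, 90), rotate(1, 90)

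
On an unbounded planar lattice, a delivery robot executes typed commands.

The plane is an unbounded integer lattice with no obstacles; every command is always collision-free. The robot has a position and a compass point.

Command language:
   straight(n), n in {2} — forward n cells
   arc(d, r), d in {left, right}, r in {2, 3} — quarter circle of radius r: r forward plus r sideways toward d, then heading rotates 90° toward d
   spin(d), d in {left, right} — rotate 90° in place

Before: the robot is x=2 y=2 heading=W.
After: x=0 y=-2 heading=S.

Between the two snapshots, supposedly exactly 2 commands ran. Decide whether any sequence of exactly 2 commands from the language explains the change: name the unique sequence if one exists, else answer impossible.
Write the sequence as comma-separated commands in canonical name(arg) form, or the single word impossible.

key: order matters: swapping arc(left, 2) and straight(2) lands elsewhere
initial: x=2 y=2 heading=W
1. arc(left, 2) → x=0 y=0 heading=S
2. straight(2) → x=0 y=-2 heading=S
uniquely the one of 49 2-step routes that fits.

arc(left, 2), straight(2)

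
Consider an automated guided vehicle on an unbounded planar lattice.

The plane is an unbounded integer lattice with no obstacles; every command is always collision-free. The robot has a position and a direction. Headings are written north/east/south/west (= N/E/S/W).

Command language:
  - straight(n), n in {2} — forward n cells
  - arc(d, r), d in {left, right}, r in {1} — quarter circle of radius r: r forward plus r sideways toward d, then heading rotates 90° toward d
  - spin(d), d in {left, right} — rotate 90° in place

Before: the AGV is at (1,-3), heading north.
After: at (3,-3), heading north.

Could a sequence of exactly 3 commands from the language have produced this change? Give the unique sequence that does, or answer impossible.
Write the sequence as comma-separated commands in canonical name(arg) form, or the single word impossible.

key: heading stays N — rotations cancel among the 3 commands
initial: at (1,-3), heading north
[1] after spin(right): at (1,-3), heading east
[2] after straight(2): at (3,-3), heading east
[3] after spin(left): at (3,-3), heading north
no rival 3-sequence matches.

spin(right), straight(2), spin(left)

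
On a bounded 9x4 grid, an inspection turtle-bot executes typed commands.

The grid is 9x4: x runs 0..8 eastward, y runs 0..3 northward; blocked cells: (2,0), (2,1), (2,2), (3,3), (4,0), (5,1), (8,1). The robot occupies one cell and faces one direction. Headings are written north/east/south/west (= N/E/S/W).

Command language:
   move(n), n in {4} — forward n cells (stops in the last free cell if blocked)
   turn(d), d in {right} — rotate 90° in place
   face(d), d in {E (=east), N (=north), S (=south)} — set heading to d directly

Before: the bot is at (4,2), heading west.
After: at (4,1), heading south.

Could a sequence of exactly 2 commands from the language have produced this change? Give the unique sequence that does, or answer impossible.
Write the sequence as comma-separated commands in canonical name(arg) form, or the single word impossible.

key: move(4) is stopped early by the blocked cell at (4,0)
start: at (4,2), heading west
[1] after face(S): at (4,2), heading south
[2] after move(4): at (4,1), heading south
all 25 alternatives checked — unique.

face(S), move(4)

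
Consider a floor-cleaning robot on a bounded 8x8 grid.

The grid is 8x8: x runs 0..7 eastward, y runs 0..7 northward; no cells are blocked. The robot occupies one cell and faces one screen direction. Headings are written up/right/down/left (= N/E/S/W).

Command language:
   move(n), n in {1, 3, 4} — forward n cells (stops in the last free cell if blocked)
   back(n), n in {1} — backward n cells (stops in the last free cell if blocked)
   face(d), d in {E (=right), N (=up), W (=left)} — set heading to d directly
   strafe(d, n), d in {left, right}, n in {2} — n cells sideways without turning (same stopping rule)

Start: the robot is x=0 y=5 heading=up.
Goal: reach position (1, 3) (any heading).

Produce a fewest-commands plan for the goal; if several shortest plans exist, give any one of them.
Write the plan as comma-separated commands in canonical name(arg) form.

from: x=0 y=5 heading=up
[1] after face(W): x=0 y=5 heading=left
[2] after back(1): x=1 y=5 heading=left
[3] after strafe(left, 2): x=1 y=3 heading=left
no 2-step plan works, so 3 is optimal.

face(W), back(1), strafe(left, 2)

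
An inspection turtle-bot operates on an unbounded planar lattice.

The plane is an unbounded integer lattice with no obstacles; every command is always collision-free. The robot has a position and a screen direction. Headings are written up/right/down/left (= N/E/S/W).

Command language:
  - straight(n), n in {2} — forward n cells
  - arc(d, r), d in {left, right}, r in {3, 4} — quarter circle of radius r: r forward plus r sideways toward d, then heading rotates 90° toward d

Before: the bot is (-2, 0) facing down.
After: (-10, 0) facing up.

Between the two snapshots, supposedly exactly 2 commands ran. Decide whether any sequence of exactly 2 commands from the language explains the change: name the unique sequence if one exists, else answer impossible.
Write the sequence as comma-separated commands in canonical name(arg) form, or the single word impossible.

arc(right, 4), arc(right, 4)

key: position moved to (-10,0) AND the heading swung to N — translation plus rotation needed
initial: (-2, 0) facing down
step 1 (arc(right, 4)): (-6, -4) facing left
step 2 (arc(right, 4)): (-10, 0) facing up
uniquely the one of 25 2-step routes that fits.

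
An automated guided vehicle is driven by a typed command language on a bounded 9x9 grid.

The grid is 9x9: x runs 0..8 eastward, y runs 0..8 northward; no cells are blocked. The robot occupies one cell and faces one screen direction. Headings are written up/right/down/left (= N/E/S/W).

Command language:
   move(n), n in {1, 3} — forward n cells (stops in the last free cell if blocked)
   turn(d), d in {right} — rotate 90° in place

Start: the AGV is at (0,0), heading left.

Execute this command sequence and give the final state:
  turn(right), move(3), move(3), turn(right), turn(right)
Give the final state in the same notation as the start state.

at (0,6), heading down

t0: at (0,0), heading left
[1] after turn(right): at (0,0), heading up
[2] after move(3): at (0,3), heading up
[3] after move(3): at (0,6), heading up
[4] after turn(right): at (0,6), heading right
[5] after turn(right): at (0,6), heading down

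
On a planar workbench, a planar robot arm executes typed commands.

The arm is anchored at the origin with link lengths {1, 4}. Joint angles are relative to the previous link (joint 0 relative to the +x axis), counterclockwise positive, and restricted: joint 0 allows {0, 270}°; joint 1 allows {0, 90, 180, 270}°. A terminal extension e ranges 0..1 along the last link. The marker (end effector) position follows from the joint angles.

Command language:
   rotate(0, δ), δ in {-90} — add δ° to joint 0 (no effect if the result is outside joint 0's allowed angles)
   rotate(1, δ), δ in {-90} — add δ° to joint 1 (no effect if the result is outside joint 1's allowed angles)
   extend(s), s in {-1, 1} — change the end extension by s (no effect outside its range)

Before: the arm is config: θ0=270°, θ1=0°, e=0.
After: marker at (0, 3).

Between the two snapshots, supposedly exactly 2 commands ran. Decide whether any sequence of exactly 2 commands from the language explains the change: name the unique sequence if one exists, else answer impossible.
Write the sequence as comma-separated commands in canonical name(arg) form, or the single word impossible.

rotate(1, -90), rotate(1, -90)

initial: config: θ0=270°, θ1=0°, e=0
step 1 (rotate(1, -90)): config: θ0=270°, θ1=270°, e=0
step 2 (rotate(1, -90)): config: θ0=270°, θ1=180°, e=0
all 16 alternatives checked — unique.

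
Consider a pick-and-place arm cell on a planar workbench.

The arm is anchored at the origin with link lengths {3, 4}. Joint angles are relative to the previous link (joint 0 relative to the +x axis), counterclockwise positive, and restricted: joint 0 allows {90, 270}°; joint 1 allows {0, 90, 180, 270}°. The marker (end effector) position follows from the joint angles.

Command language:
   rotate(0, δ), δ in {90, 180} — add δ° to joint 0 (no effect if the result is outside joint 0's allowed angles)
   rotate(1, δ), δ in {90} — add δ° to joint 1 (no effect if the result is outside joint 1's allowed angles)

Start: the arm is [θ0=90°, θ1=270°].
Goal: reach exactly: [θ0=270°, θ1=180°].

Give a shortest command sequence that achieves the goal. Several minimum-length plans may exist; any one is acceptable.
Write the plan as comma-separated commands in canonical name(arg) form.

t0: [θ0=90°, θ1=270°]
1. rotate(0, 180) → [θ0=270°, θ1=270°]
2. rotate(1, 90) → [θ0=270°, θ1=0°]
3. rotate(1, 90) → [θ0=270°, θ1=90°]
4. rotate(1, 90) → [θ0=270°, θ1=180°]
shorter routes all fall short; 4 is best.

rotate(0, 180), rotate(1, 90), rotate(1, 90), rotate(1, 90)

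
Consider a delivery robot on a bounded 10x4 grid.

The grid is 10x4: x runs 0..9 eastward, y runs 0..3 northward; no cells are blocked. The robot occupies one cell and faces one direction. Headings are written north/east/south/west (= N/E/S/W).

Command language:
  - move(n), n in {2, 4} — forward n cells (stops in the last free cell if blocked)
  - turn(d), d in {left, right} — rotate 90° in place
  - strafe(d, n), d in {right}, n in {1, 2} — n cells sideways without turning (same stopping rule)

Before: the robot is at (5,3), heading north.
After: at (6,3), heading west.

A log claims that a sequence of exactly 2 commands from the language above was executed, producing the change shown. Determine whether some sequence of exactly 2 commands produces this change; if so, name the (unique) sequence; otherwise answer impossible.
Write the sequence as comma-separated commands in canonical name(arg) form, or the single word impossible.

strafe(right, 1), turn(left)

key: cell and facing (now W) both changed — the 2 commands mix motion and turning
from: at (5,3), heading north
1. strafe(right, 1) → at (6,3), heading north
2. turn(left) → at (6,3), heading west
no other 2-command option fits: unique.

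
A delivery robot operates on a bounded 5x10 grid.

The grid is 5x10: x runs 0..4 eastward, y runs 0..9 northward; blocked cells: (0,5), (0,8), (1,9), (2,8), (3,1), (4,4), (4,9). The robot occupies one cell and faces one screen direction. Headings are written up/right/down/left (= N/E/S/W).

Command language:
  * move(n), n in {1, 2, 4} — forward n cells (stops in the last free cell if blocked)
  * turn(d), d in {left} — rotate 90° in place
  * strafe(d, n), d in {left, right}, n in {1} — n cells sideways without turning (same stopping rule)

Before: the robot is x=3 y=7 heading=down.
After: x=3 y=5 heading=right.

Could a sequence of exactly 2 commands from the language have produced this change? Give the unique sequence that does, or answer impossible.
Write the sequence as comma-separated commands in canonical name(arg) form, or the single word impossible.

move(2), turn(left)

key: cell and facing (now E) both changed — the 2 commands mix motion and turning
t0: x=3 y=7 heading=down
1. move(2) → x=3 y=5 heading=down
2. turn(left) → x=3 y=5 heading=right
no other 2-command option fits: unique.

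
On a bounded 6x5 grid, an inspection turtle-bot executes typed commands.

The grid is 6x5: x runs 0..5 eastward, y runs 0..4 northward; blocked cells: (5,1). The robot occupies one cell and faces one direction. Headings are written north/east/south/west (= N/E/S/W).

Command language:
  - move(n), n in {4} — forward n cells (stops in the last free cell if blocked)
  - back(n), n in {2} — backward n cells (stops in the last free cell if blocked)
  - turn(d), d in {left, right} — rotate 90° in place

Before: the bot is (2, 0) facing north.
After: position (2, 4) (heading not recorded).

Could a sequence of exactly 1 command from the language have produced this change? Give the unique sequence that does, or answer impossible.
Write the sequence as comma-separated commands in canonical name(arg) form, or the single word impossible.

move(4)

start: (2, 0) facing north
[1] after move(4): (2, 4) facing north
uniquely the one of 4 1-step routes that fits.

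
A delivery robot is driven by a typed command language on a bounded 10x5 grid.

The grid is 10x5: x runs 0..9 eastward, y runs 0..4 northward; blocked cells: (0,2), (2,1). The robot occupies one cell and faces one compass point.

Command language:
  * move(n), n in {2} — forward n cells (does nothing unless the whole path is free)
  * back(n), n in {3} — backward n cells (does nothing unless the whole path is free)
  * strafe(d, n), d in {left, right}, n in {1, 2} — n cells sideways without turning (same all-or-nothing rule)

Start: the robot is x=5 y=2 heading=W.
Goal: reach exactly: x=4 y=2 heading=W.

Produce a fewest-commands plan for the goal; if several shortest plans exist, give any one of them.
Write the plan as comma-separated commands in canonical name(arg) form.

begin: x=5 y=2 heading=W
1. move(2) → x=3 y=2 heading=W
2. move(2) → x=1 y=2 heading=W
3. back(3) → x=4 y=2 heading=W
minimal: 3 command(s), checked below 3.

move(2), move(2), back(3)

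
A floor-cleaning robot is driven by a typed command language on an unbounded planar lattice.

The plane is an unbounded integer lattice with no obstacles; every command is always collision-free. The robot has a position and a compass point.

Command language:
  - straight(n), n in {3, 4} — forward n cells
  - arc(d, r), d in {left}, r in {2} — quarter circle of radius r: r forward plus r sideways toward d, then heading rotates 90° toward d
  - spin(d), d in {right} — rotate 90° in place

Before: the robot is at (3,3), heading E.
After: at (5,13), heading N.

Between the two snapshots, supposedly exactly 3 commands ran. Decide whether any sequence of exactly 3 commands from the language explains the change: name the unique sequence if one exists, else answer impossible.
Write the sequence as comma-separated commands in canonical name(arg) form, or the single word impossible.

arc(left, 2), straight(4), straight(4)

key: order matters: swapping arc(left, 2) and straight(4) lands elsewhere
t0: at (3,3), heading E
t=1 arc(left, 2) ⇒ at (5,5), heading N
t=2 straight(4) ⇒ at (5,9), heading N
t=3 straight(4) ⇒ at (5,13), heading N
no rival 3-sequence matches.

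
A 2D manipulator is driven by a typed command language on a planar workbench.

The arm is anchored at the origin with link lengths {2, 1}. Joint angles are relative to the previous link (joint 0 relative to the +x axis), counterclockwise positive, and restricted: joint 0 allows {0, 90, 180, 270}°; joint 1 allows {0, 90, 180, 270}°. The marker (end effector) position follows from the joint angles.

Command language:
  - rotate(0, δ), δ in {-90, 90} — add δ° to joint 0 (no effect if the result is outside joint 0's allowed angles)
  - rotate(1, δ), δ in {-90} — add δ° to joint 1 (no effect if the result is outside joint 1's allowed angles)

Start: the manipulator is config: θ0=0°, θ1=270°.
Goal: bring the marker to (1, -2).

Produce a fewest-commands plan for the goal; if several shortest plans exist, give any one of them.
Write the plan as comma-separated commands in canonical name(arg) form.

t0: config: θ0=0°, θ1=270°
step 1 (rotate(0, -90)): config: θ0=270°, θ1=270°
step 2 (rotate(1, -90)): config: θ0=270°, θ1=180°
step 3 (rotate(1, -90)): config: θ0=270°, θ1=90°
minimal: 3 command(s), checked below 3.

rotate(0, -90), rotate(1, -90), rotate(1, -90)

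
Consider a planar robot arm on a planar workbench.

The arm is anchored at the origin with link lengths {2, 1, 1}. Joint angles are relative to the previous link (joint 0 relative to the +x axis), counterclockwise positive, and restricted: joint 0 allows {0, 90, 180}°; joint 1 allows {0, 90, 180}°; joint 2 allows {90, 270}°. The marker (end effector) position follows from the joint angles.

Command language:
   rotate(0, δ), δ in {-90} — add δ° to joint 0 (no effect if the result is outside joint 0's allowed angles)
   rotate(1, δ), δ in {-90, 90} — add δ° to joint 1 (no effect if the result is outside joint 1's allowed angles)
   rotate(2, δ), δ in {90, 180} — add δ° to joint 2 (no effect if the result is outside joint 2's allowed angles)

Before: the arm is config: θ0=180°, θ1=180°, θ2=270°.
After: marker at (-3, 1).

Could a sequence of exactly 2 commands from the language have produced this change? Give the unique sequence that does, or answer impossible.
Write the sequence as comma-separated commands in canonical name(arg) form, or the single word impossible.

from: config: θ0=180°, θ1=180°, θ2=270°
1. rotate(1, -90) → config: θ0=180°, θ1=90°, θ2=270°
2. rotate(1, -90) → config: θ0=180°, θ1=0°, θ2=270°
all 25 alternatives checked — unique.

rotate(1, -90), rotate(1, -90)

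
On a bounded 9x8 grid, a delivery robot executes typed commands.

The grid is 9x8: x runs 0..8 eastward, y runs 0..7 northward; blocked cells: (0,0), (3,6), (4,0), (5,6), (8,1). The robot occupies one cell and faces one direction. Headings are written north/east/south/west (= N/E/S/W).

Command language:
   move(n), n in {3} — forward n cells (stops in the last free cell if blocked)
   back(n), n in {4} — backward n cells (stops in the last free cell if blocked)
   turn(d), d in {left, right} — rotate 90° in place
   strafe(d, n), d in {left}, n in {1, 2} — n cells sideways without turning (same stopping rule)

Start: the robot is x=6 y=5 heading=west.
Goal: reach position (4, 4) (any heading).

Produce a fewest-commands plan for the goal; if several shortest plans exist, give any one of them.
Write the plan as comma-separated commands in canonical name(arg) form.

initial: x=6 y=5 heading=west
step 1 (strafe(left, 1)): x=6 y=4 heading=west
step 2 (turn(right)): x=6 y=4 heading=north
step 3 (strafe(left, 2)): x=4 y=4 heading=north
minimal: 3 command(s), checked below 3.

strafe(left, 1), turn(right), strafe(left, 2)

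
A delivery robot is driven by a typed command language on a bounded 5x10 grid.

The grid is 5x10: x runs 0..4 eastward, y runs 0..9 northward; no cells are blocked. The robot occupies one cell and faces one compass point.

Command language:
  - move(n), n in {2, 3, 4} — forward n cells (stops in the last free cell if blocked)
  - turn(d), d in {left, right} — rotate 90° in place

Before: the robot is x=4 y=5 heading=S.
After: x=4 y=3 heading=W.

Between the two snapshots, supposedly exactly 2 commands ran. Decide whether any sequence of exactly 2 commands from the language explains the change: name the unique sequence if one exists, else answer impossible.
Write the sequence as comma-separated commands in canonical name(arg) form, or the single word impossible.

key: running turn(right) before move(2) would end elsewhere — order is forced
begin: x=4 y=5 heading=S
[1] after move(2): x=4 y=3 heading=S
[2] after turn(right): x=4 y=3 heading=W
no rival 2-sequence matches.

move(2), turn(right)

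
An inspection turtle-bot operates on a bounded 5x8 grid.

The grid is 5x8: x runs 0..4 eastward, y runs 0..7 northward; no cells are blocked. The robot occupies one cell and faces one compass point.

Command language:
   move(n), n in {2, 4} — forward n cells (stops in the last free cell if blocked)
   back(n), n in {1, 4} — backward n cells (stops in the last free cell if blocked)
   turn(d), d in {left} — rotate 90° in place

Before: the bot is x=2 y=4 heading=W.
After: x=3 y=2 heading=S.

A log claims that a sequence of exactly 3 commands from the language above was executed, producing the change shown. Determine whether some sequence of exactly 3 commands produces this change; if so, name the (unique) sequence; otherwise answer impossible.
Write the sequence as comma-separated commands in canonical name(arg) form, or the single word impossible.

back(1), turn(left), move(2)

key: order matters: swapping back(1) and move(2) lands elsewhere
initial: x=2 y=4 heading=W
step 1 (back(1)): x=3 y=4 heading=W
step 2 (turn(left)): x=3 y=4 heading=S
step 3 (move(2)): x=3 y=2 heading=S
all 125 alternatives checked — unique.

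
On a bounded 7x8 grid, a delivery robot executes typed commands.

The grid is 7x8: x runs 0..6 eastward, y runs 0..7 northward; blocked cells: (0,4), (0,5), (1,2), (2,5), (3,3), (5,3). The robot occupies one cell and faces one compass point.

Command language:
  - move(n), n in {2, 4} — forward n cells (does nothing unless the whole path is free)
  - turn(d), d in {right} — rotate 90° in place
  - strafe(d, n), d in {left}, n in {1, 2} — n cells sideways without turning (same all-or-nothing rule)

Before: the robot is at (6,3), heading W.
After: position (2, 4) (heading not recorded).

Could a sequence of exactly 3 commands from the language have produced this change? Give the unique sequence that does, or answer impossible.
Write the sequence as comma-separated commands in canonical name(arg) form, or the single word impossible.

every 3-command combo misses the target.

impossible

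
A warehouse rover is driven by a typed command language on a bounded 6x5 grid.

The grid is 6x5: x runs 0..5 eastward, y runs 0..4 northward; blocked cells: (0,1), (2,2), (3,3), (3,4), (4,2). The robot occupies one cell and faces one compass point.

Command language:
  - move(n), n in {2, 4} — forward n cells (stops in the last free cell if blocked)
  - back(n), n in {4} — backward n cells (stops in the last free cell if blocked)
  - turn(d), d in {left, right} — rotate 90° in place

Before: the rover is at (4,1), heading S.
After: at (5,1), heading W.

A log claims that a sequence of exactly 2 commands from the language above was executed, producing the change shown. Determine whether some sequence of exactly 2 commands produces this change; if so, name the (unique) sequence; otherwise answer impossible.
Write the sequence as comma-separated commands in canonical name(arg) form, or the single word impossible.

turn(right), back(4)

key: order matters: swapping turn(right) and back(4) lands elsewhere
begin: at (4,1), heading S
t=1 turn(right) ⇒ at (4,1), heading W
t=2 back(4) ⇒ at (5,1), heading W
no other 2-command option fits: unique.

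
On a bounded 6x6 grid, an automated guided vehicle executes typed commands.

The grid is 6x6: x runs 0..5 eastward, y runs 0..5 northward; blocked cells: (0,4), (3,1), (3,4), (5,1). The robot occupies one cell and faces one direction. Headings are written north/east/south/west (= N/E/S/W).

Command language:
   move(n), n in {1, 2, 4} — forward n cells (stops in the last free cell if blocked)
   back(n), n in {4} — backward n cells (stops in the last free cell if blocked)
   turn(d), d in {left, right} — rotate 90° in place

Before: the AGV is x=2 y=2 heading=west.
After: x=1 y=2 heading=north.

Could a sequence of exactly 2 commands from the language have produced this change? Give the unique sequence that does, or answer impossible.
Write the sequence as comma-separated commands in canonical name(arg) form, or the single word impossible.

move(1), turn(right)

key: order matters: swapping move(1) and turn(right) lands elsewhere
initial: x=2 y=2 heading=west
t=1 move(1) ⇒ x=1 y=2 heading=west
t=2 turn(right) ⇒ x=1 y=2 heading=north
uniquely the one of 36 2-step routes that fits.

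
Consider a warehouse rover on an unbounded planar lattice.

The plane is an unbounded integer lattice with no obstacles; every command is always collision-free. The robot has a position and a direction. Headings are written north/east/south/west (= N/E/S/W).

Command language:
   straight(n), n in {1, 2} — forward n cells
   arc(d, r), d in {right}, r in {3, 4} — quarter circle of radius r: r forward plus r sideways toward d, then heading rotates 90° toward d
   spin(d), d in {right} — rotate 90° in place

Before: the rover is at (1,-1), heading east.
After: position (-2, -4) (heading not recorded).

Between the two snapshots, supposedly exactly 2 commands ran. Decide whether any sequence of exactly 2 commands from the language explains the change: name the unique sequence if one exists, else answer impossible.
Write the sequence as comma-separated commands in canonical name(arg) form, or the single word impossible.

spin(right), arc(right, 3)

key: running arc(right, 3) before spin(right) would end elsewhere — order is forced
from: at (1,-1), heading east
[1] after spin(right): at (1,-1), heading south
[2] after arc(right, 3): at (-2,-4), heading west
no other 2-command option fits: unique.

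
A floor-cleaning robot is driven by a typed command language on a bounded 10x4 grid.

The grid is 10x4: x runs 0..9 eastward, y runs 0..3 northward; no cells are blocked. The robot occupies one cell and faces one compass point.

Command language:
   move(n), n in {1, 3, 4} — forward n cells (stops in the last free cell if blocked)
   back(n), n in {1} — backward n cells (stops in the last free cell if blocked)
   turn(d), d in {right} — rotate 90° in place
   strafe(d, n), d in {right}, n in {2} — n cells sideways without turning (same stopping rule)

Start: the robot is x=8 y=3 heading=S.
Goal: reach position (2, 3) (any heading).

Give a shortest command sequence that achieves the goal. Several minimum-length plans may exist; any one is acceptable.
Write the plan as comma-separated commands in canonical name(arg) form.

begin: x=8 y=3 heading=S
1. strafe(right, 2) → x=6 y=3 heading=S
2. strafe(right, 2) → x=4 y=3 heading=S
3. strafe(right, 2) → x=2 y=3 heading=S
no 2-step plan works, so 3 is optimal.

strafe(right, 2), strafe(right, 2), strafe(right, 2)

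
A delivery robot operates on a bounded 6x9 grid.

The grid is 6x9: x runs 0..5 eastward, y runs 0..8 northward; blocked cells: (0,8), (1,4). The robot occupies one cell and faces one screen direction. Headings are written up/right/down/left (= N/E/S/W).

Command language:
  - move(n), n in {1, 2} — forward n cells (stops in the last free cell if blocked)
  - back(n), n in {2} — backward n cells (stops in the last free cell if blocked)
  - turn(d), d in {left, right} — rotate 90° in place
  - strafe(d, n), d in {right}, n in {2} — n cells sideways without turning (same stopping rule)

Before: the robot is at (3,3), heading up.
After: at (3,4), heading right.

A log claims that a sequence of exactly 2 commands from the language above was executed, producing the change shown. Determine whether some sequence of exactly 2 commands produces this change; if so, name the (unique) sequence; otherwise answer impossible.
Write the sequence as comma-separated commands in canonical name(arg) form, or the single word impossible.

key: running turn(right) before move(1) would end elsewhere — order is forced
from: at (3,3), heading up
step 1 (move(1)): at (3,4), heading up
step 2 (turn(right)): at (3,4), heading right
no other 2-command option fits: unique.

move(1), turn(right)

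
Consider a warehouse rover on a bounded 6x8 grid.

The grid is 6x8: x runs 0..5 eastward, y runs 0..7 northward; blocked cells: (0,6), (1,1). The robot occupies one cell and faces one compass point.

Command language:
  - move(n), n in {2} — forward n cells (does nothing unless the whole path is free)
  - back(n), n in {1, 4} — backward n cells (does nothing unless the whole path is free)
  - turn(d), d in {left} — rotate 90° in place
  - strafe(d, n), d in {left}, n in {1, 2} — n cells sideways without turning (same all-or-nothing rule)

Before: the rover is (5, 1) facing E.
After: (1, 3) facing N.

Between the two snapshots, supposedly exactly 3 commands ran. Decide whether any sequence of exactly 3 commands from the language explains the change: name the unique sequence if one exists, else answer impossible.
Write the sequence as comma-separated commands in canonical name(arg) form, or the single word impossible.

key: position moved to (1,3) AND the heading swung to N — translation plus rotation needed
from: (5, 1) facing E
step 1 (strafe(left, 2)): (5, 3) facing E
step 2 (back(4)): (1, 3) facing E
step 3 (turn(left)): (1, 3) facing N
no other 3-command option fits: unique.

strafe(left, 2), back(4), turn(left)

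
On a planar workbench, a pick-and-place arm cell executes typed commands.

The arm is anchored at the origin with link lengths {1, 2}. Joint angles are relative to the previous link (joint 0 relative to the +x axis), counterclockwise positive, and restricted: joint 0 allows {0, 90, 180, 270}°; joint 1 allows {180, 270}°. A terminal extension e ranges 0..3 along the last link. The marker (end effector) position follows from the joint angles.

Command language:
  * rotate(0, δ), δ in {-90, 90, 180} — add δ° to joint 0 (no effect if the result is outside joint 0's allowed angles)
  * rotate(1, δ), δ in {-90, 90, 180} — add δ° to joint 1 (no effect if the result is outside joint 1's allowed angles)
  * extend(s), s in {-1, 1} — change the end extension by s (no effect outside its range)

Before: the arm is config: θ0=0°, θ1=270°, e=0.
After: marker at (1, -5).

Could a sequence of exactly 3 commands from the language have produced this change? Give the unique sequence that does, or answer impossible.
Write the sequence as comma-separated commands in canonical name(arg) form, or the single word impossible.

t0: config: θ0=0°, θ1=270°, e=0
t=1 extend(1) ⇒ config: θ0=0°, θ1=270°, e=1
t=2 extend(1) ⇒ config: θ0=0°, θ1=270°, e=2
t=3 extend(1) ⇒ config: θ0=0°, θ1=270°, e=3
all 512 alternatives checked — unique.

extend(1), extend(1), extend(1)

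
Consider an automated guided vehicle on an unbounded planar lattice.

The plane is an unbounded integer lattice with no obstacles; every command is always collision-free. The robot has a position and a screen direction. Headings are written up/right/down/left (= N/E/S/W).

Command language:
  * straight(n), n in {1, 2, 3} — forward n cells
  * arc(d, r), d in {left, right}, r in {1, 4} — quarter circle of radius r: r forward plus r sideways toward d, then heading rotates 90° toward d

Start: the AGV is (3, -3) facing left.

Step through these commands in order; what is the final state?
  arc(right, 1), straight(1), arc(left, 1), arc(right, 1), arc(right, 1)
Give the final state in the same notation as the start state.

(1, 2) facing right

t0: (3, -3) facing left
t=1 arc(right, 1) ⇒ (2, -2) facing up
t=2 straight(1) ⇒ (2, -1) facing up
t=3 arc(left, 1) ⇒ (1, 0) facing left
t=4 arc(right, 1) ⇒ (0, 1) facing up
t=5 arc(right, 1) ⇒ (1, 2) facing right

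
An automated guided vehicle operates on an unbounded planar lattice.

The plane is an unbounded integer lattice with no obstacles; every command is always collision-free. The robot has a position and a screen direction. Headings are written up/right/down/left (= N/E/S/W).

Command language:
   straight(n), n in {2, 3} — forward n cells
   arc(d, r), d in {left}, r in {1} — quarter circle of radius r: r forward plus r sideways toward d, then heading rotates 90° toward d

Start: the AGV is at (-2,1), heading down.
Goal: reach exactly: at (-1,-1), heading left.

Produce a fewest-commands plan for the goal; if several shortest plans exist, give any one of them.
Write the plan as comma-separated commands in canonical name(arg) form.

t0: at (-2,1), heading down
1. straight(3) → at (-2,-2), heading down
2. arc(left, 1) → at (-1,-3), heading right
3. arc(left, 1) → at (0,-2), heading up
4. arc(left, 1) → at (-1,-1), heading left
nothing shorter than 4 reaches the goal.

straight(3), arc(left, 1), arc(left, 1), arc(left, 1)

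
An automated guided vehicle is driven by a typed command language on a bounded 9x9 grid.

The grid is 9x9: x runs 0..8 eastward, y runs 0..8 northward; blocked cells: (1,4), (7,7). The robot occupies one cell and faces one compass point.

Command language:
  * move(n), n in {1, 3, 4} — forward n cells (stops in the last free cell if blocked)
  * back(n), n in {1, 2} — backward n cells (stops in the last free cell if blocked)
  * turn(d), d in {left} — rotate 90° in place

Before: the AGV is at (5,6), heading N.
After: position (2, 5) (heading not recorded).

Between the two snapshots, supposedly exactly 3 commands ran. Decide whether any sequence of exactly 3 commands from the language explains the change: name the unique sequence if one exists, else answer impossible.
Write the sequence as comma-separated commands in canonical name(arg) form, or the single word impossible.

back(1), turn(left), move(3)

key: running move(3) before back(1) would end elsewhere — order is forced
from: at (5,6), heading N
t=1 back(1) ⇒ at (5,5), heading N
t=2 turn(left) ⇒ at (5,5), heading W
t=3 move(3) ⇒ at (2,5), heading W
no rival 3-sequence matches.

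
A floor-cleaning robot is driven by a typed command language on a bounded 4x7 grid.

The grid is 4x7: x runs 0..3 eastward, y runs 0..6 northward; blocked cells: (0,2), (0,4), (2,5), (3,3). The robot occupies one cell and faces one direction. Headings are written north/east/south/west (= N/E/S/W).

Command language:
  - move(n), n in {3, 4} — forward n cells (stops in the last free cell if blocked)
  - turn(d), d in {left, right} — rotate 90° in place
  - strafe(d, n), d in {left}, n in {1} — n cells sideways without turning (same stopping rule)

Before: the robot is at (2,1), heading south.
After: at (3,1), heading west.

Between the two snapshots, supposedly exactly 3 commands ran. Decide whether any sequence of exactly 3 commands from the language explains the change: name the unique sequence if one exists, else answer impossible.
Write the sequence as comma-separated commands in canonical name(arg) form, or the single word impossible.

key: the second strafe(left, 1) runs into the grid edge before its full distance
from: at (2,1), heading south
t=1 strafe(left, 1) ⇒ at (3,1), heading south
t=2 strafe(left, 1) ⇒ at (3,1), heading south
t=3 turn(right) ⇒ at (3,1), heading west
no rival 3-sequence matches.

strafe(left, 1), strafe(left, 1), turn(right)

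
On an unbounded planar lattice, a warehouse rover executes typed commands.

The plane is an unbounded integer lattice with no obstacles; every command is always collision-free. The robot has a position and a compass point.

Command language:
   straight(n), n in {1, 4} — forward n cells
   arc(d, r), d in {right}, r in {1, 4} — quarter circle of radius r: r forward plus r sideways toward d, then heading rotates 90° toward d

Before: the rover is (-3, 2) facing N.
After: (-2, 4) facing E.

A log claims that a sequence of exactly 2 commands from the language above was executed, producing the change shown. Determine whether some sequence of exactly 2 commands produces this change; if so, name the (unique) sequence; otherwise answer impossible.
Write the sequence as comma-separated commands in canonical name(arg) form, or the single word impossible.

straight(1), arc(right, 1)

key: position moved to (-2,4) AND the heading swung to E — translation plus rotation needed
t0: (-3, 2) facing N
[1] after straight(1): (-3, 3) facing N
[2] after arc(right, 1): (-2, 4) facing E
no rival 2-sequence matches.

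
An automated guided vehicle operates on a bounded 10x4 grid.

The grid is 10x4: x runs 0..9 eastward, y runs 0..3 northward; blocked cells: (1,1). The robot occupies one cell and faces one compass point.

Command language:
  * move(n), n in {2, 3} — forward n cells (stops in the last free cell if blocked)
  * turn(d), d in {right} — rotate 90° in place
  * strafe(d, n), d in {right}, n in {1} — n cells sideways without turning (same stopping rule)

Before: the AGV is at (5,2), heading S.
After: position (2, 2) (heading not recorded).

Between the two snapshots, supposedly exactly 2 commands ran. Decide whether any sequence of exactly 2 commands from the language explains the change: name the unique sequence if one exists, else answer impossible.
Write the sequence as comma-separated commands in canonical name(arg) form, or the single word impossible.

turn(right), move(3)

key: running move(3) before turn(right) would end elsewhere — order is forced
t0: at (5,2), heading S
t=1 turn(right) ⇒ at (5,2), heading W
t=2 move(3) ⇒ at (2,2), heading W
all 16 alternatives checked — unique.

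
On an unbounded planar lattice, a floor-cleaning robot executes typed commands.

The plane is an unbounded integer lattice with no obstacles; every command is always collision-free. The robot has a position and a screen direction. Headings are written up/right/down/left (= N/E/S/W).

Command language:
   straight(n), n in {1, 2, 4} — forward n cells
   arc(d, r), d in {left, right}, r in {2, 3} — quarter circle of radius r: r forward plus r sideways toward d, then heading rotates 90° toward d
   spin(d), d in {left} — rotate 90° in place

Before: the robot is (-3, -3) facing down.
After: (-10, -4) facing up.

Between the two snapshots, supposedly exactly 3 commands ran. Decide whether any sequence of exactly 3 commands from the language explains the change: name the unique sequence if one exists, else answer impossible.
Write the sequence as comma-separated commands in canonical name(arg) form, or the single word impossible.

arc(right, 3), straight(2), arc(right, 2)

key: order matters: swapping arc(right, 3) and arc(right, 2) lands elsewhere
from: (-3, -3) facing down
[1] after arc(right, 3): (-6, -6) facing left
[2] after straight(2): (-8, -6) facing left
[3] after arc(right, 2): (-10, -4) facing up
all 512 alternatives checked — unique.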